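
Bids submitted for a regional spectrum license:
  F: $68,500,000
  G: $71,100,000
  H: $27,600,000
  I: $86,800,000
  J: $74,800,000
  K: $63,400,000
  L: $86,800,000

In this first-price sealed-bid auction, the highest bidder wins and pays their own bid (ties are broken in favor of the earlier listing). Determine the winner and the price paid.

Bids in order: 86,800,000 (I) > 86,800,000 (L) > 74,800,000 (J) > 71,100,000 (G) > 68,500,000 (F) > 63,400,000 (K) > …
Tie at $86,800,000 → I wins by tie-break.
I has the highest bid and pays exactly that: $86,800,000.

I pays $86,800,000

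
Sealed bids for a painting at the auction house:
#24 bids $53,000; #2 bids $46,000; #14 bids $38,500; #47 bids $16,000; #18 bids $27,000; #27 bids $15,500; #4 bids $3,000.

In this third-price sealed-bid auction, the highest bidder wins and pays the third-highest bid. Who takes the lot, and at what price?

#24 pays $38,500

Bids ranked: 53,000 (#24) > 46,000 (#2) > 38,500 (#14) > 27,000 (#18) > 16,000 (#47) > 15,500 (#27) > …
#24 is highest; pays the third-highest bid, $38,500.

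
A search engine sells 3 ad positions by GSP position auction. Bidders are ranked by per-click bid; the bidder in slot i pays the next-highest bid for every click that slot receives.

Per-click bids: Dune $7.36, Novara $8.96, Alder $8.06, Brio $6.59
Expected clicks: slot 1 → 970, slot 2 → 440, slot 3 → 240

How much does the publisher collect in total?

Total revenue: $12638.20

Ranked by bid: $8.96 (Novara) > $8.06 (Alder) > $7.36 (Dune) > $6.59 (Brio)
Slot 1: Novara pays $8.06 × 970 = $7818.20
Slot 2: Alder pays $7.36 × 440 = $3238.40
Slot 3: Dune pays $6.59 × 240 = $1581.60
Total = $12638.20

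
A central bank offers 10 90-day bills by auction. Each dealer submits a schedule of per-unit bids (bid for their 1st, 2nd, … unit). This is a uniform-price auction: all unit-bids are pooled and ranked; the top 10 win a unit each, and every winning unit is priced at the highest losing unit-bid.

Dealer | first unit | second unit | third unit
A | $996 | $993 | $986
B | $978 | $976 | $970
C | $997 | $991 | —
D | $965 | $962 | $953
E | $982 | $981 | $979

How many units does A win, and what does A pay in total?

Merging the schedules and taking the best 10: 997 (C-1), 996 (A-1), 993 (A-2), 991 (C-2), 986 (A-3), 982 (E-1), 981 (E-2), 979 (E-3), 978 (B-1), 976 (B-2)
First bid not allocated: $970.
A wins 3 unit(s) at $970 each.

A: 3 units, pays $2,910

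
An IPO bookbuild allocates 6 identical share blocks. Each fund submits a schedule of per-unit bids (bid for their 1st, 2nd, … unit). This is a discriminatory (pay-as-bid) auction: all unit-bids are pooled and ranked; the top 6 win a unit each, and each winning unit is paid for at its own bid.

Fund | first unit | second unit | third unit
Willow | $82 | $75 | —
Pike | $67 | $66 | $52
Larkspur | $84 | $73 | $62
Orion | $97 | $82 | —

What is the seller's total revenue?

Pooled unit-bids ranked (top 6): 97 (Orion-1), 84 (Larkspur-1), 82 (Willow-1), 82 (Orion-2), 75 (Willow-2), 73 (Larkspur-2)
Next rejected bid: $67 (not a price — pay-as-bid).
Each winning unit pays its own bid.
Revenue = 97 + 84 + 82 + 82 + 75 + 73 = $493.

Total revenue: $493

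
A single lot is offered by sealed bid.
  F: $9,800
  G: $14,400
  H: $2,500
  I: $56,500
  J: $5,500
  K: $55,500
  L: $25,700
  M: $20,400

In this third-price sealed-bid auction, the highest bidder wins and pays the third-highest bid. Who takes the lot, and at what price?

Sorting bids: 56,500 (I) > 55,500 (K) > 25,700 (L) > 20,400 (M) > 14,400 (G) > 9,800 (F) > …
I wins; payment is bid #3 in the ranking = $25,700.

I pays $25,700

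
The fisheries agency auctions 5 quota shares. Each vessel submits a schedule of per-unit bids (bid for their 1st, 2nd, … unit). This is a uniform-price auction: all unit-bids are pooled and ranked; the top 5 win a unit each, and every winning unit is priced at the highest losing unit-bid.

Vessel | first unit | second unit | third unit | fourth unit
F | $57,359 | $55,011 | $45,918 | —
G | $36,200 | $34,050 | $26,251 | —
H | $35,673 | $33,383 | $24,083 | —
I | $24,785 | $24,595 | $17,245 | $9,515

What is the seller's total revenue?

Total revenue: $170,250

All unit-bids, highest first — top 5: 57,359 (F-1), 55,011 (F-2), 45,918 (F-3), 36,200 (G-1), 35,673 (H-1)
First bid not allocated: $34,050.
Allocation: F 3, G 1, H 1. Every unit priced at $34,050.
Revenue = 5 × 34,050 = $170,250.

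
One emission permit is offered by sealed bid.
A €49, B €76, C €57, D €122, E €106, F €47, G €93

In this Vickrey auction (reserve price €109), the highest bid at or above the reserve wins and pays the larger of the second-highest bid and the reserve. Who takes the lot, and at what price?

D pays €109

Vickrey auction (reserve price €109): the highest bid at or above the reserve wins and pays the larger of the second-highest bid and the reserve.
Sorting bids: 122 (D) > 106 (E) > 93 (G) > 76 (B) > 57 (C) > 49 (A) > …
Highest eligible bid: D at €122.
Second-highest bid €106 is below the reserve €109, so the reserve binds → payment €109.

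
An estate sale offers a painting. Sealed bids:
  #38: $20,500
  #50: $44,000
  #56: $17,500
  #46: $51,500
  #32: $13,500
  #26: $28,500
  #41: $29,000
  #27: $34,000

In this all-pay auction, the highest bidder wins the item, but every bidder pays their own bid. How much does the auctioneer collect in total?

Total revenue: $238,500

Bids ranked: 51,500 (#46) > 44,000 (#50) > 34,000 (#27) > 29,000 (#41) > 28,500 (#26) > 20,500 (#38) > …
#46 wins with the top bid; all bids are sunk regardless.
Every bidder forfeits their bid regardless of winning.
Revenue = 20,500 + 44,000 + 17,500 + 51,500 + 13,500 + 28,500 + 29,000 + 34,000 = $238,500.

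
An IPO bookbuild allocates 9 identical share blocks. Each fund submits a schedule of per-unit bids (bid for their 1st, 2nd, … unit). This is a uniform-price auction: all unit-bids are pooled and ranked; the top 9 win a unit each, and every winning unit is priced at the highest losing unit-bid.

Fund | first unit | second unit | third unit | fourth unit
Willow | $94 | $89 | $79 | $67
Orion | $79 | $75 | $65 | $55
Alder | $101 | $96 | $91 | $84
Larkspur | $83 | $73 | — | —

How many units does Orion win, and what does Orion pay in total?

Pooled unit-bids ranked (top 9): 101 (Alder-1), 96 (Alder-2), 94 (Willow-1), 91 (Alder-3), 89 (Willow-2), 84 (Alder-4), 83 (Larkspur-1), 79 (Willow-3), 79 (Orion-1)
The (k+1)-th unit-bid is $75.
Orion wins 1 unit(s) at $75 each.

Orion: 1 unit, pays $75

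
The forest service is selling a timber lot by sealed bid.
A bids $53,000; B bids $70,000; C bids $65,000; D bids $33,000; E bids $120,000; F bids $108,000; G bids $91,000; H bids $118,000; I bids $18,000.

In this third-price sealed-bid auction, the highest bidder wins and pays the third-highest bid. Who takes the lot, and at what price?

Rule: the highest bidder wins and pays the third-highest bid.
Sorting bids: 120,000 (E) > 118,000 (H) > 108,000 (F) > 91,000 (G) > 70,000 (B) > 65,000 (C) > …
E wins; payment is bid #3 in the ranking = $108,000.

E pays $108,000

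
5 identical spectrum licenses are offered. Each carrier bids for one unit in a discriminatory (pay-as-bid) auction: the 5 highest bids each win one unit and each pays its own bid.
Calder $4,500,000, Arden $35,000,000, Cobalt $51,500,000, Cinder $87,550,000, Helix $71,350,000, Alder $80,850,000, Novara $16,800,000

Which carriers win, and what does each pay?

Cinder $87,550,000, Alder $80,850,000, Helix $71,350,000, Cobalt $51,500,000, Arden $35,000,000

Sorting: 87,550,000 (Cinder), 80,850,000 (Alder), 71,350,000 (Helix), 51,500,000 (Cobalt), 35,000,000 (Arden), 16,800,000 (Novara), 4,500,000 (Calder)
The 5 highest are Cinder, Alder, Helix, Cobalt, Arden.
Each winner pays its own bid: Cinder $87,550,000, Alder $80,850,000, Helix $71,350,000, Cobalt $51,500,000, Arden $35,000,000.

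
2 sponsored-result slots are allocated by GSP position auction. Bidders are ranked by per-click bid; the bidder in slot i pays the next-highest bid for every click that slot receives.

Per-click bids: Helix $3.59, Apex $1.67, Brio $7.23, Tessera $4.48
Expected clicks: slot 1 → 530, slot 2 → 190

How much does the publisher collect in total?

Total revenue: $3056.50

Sorting advertisers: $7.23 (Brio) > $4.48 (Tessera) > $3.59 (Helix) > …
Slot 1: Brio pays $4.48 × 530 = $2374.40
Slot 2: Tessera pays $3.59 × 190 = $682.10
Total = $3056.50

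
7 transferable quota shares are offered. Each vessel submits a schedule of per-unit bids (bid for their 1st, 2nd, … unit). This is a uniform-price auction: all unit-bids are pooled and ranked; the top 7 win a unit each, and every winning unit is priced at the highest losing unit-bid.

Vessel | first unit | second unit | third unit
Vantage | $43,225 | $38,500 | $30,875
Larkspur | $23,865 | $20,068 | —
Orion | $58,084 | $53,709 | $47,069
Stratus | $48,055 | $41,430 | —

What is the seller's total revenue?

Total revenue: $216,125

All unit-bids, highest first — top 7: 58,084 (Orion-1), 53,709 (Orion-2), 48,055 (Stratus-1), 47,069 (Orion-3), 43,225 (Vantage-1), 41,430 (Stratus-2), 38,500 (Vantage-2)
First bid not allocated: $30,875.
Allocation: Orion 3, Stratus 2, Vantage 2. Every unit priced at $30,875.
Revenue = 7 × 30,875 = $216,125.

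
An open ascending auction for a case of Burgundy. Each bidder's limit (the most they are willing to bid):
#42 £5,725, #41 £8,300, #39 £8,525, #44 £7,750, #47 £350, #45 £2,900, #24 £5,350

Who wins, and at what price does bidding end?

#39 wins at £8,300

Rule: the price rises until one bidder remains; the winner pays the price at which the last rival dropped out.
Limits ranked: 8,525 (#39) > 8,300 (#41) > 7,750 (#44) > 5,725 (#42) > 5,350 (#24) > 2,900 (#45) > …
#41 is the last rival to drop out, at £8,300; #39 remains and wins at that price.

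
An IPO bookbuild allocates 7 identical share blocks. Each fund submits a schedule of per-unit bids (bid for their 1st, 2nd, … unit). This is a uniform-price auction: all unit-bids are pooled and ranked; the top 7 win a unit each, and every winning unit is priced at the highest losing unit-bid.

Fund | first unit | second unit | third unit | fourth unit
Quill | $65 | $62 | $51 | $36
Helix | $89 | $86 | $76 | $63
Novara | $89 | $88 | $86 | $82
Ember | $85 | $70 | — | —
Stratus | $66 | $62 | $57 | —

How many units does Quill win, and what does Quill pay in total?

Quill: 0 units, pays $0

Pooled unit-bids ranked (top 7): 89 (Helix-1), 89 (Novara-1), 88 (Novara-2), 86 (Helix-2), 86 (Novara-3), 85 (Ember-1), 82 (Novara-4)
First bid not allocated: $76.
Quill wins 0 unit(s) at $76 each.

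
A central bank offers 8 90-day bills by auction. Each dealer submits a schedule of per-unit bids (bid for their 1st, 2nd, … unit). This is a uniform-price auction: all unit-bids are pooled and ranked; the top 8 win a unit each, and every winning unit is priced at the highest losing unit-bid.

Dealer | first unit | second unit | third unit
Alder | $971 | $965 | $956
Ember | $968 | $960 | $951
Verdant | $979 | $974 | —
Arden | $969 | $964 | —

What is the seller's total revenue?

Total revenue: $7,648

All unit-bids, highest first — top 8: 979 (Verdant-1), 974 (Verdant-2), 971 (Alder-1), 969 (Arden-1), 968 (Ember-1), 965 (Alder-2), 964 (Arden-2), 960 (Ember-2)
First bid not allocated: $956.
Allocation: Alder 2, Arden 2, Ember 2, Verdant 2. Every unit priced at $956.
Revenue = 8 × 956 = $7,648.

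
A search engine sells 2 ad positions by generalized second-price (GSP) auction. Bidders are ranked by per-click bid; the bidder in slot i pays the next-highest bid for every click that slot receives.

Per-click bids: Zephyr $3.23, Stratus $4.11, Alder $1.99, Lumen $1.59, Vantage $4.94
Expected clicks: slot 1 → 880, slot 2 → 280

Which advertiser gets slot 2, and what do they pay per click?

Sorting advertisers: $4.94 (Vantage) > $4.11 (Stratus) > $3.23 (Zephyr) > …
Slot 2 goes to the second-ranked bidder, Stratus, who pays the next bid down: $3.23/click.

Stratus; $3.23 per click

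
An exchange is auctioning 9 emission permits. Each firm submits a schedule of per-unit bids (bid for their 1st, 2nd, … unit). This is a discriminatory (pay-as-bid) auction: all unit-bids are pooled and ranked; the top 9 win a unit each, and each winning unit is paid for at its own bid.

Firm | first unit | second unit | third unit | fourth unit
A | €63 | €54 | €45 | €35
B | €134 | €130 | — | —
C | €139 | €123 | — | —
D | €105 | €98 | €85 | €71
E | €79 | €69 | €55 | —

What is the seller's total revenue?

Total revenue: €964

All unit-bids, highest first — top 9: 139 (C-1), 134 (B-1), 130 (B-2), 123 (C-2), 105 (D-1), 98 (D-2), 85 (D-3), 79 (E-1), 71 (D-4)
Next rejected bid: €69 (not a price — pay-as-bid).
Each winning unit pays its own bid.
Revenue = 139 + 134 + 130 + 123 + 105 + 98 + 85 + 79 + 71 = €964.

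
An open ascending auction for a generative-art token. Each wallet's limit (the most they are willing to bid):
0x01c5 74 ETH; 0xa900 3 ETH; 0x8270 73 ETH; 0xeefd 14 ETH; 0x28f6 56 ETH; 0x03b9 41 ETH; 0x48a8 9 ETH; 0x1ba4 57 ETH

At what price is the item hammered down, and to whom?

Limits in order: 74 (0x01c5) > 73 (0x8270) > 57 (0x1ba4) > 56 (0x28f6) > 41 (0x03b9) > 14 (0xeefd) > …
Bidding ends when 0x8270 exits at 73 ETH; 0x01c5 takes it.

0x01c5 wins at 73 ETH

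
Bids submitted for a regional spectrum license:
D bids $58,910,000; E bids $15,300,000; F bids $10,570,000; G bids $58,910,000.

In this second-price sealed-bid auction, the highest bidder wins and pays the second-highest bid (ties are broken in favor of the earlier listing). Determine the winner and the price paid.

D pays $58,910,000

Second-price sealed-bid auction: the highest bidder wins and pays the second-highest bid.
Bids ranked: 58,910,000 (D) > 58,910,000 (G) > 15,300,000 (E) > 10,570,000 (F)
D and G tie at $58,910,000; tie-break gives it to D.
D is highest; pays the second-highest bid, $58,910,000.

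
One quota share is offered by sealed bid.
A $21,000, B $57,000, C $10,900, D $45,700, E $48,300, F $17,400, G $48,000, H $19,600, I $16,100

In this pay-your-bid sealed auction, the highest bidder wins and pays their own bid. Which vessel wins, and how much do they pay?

B pays $57,000

Pay-your-bid sealed auction: the highest bidder wins and pays their own bid.
Sorting bids: 57,000 (B) > 48,300 (E) > 48,000 (G) > 45,700 (D) > 21,000 (A) > 19,600 (H) > …
B has the highest bid and pays exactly that: $57,000.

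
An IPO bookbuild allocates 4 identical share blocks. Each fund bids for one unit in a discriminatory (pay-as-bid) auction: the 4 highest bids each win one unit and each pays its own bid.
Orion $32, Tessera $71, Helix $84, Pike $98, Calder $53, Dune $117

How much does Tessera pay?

Sorting: 117 (Dune), 98 (Pike), 84 (Helix), 71 (Tessera), 53 (Calder), 32 (Orion)
Winners (4 units): Dune, Pike, Helix, Tessera.
Tessera wins → own bid $71.

Tessera pays $71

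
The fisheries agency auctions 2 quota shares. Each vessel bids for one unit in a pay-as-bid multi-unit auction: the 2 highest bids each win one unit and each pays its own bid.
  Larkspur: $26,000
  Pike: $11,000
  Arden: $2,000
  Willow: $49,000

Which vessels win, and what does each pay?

Willow $49,000, Larkspur $26,000

Ordering the bids: 49,000 (Willow), 26,000 (Larkspur), 11,000 (Pike), 2,000 (Arden)
Winners (2 units): Willow, Larkspur.
Each winner pays its own bid: Willow $49,000, Larkspur $26,000.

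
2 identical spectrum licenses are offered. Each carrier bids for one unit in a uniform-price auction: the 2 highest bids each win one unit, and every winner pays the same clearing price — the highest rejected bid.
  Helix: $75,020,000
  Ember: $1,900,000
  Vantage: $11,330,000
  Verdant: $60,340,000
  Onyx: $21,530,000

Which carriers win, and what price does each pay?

Sorting: 75,020,000 (Helix), 60,340,000 (Verdant), 21,530,000 (Onyx), 11,330,000 (Vantage), …
Top 2: Helix, Verdant.
First losing bid is Onyx's $21,530,000, which sets the uniform price.

Helix, Verdant; each pays $21,530,000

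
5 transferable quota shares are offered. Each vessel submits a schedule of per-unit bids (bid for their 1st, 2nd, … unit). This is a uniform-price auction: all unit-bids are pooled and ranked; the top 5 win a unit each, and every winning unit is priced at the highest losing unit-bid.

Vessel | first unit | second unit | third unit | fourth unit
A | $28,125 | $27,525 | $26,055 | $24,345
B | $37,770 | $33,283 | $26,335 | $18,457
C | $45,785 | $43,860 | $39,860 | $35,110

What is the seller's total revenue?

Total revenue: $166,415

All unit-bids, highest first — top 5: 45,785 (C-1), 43,860 (C-2), 39,860 (C-3), 37,770 (B-1), 35,110 (C-4)
First bid not allocated: $33,283.
Allocation: B 1, C 4. Every unit priced at $33,283.
Revenue = 5 × 33,283 = $166,415.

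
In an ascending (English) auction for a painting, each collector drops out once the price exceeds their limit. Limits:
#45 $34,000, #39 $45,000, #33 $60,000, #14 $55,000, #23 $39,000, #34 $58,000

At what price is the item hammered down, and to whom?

Sorting limits: 60,000 (#33) > 58,000 (#34) > 55,000 (#14) > 45,000 (#39) > 39,000 (#23) > 34,000 (#45)
Bidding ends when #34 exits at $58,000; #33 takes it.

#33 wins at $58,000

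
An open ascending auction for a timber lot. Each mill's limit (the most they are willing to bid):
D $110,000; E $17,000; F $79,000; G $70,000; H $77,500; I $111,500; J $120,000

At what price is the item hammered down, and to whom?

Limits ranked: 120,000 (J) > 111,500 (I) > 110,000 (D) > 79,000 (F) > 77,500 (H) > 70,000 (G) > …
Once the price passes $111,500, only J is left; the hammer falls at I's limit of $111,500.

J wins at $111,500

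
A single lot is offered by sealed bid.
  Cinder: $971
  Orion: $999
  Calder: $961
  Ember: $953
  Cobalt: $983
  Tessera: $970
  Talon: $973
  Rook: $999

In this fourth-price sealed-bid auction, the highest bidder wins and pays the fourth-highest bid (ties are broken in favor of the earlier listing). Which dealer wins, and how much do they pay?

Fourth-price sealed-bid auction: the highest bidder wins and pays the fourth-highest bid.
Bids ranked: 999 (Orion) > 999 (Rook) > 983 (Cobalt) > 973 (Talon) > 971 (Cinder) > 970 (Tessera) > …
Tie at $999 → Orion wins by tie-break.
Orion is highest; pays the fourth-highest bid, $973.

Orion pays $973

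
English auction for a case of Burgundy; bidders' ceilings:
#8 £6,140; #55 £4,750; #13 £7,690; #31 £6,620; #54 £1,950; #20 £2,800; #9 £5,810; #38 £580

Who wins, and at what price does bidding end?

Limits in order: 7,690 (#13) > 6,620 (#31) > 6,140 (#8) > 5,810 (#9) > 4,750 (#55) > 2,800 (#20) > …
Bidding ends when #31 exits at £6,620; #13 takes it.

#13 wins at £6,620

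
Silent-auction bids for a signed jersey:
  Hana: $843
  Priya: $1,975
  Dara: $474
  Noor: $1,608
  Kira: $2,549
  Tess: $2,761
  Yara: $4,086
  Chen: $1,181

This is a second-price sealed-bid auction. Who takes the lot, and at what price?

Sorting bids: 4,086 (Yara) > 2,761 (Tess) > 2,549 (Kira) > 1,975 (Priya) > 1,608 (Noor) > 1,181 (Chen) > …
Yara wins with the highest bid; price is set by the runner-up at $2,761.

Yara pays $2,761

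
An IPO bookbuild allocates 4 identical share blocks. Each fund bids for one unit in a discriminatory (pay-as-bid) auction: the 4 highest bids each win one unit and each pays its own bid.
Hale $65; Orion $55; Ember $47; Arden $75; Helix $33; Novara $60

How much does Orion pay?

Sorting: 75 (Arden), 65 (Hale), 60 (Novara), 55 (Orion), 47 (Ember), 33 (Helix)
Top 4: Arden, Hale, Novara, Orion.
Orion wins → own bid $55.

Orion pays $55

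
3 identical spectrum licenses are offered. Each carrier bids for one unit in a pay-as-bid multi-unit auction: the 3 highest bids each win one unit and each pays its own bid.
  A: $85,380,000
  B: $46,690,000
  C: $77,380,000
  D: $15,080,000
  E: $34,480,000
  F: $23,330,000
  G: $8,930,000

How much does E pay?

Bids ranked high→low: 85,380,000 (A), 77,380,000 (C), 46,690,000 (B), 34,480,000 (E), 23,330,000 (F), …
Top 3: A, C, B.
E does not win → $0.

E pays $0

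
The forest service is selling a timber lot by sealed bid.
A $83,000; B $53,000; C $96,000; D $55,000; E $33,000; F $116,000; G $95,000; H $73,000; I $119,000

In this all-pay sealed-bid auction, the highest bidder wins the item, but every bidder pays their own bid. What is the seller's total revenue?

Rule: the highest bidder wins the item, but every bidder pays their own bid.
Bids ranked: 119,000 (I) > 116,000 (F) > 96,000 (C) > 95,000 (G) > 83,000 (A) > 73,000 (H) > …
Every bidder forfeits their bid regardless of winning.
Revenue = 83,000 + 53,000 + 96,000 + 55,000 + 33,000 + 116,000 + 95,000 + 73,000 + 119,000 = $723,000.

Total revenue: $723,000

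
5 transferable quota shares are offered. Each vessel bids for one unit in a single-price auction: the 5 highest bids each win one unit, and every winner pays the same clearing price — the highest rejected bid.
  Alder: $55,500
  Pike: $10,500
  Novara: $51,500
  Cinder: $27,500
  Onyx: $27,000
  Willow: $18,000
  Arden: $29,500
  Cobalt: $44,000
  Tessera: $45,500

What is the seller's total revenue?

Ordering the bids: 55,500 (Alder), 51,500 (Novara), 45,500 (Tessera), 44,000 (Cobalt), 29,500 (Arden), 27,500 (Cinder), 27,000 (Onyx), …
The 5 highest are Alder, Novara, Tessera, Cobalt, Arden.
Highest unsuccessful bid: $27,500 → clearing price.
Total revenue = 5 × $27,500 = $137,500.

Total revenue: $137,500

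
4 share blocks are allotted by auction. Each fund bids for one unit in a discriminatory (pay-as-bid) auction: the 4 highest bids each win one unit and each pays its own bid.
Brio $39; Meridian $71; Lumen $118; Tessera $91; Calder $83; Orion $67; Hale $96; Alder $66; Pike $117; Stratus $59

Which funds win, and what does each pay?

Lumen $118, Pike $117, Hale $96, Tessera $91

Bids ranked high→low: 118 (Lumen), 117 (Pike), 96 (Hale), 91 (Tessera), 83 (Calder), 71 (Meridian), …
Top 4: Lumen, Pike, Hale, Tessera.
Each winner pays its own bid: Lumen $118, Pike $117, Hale $96, Tessera $91.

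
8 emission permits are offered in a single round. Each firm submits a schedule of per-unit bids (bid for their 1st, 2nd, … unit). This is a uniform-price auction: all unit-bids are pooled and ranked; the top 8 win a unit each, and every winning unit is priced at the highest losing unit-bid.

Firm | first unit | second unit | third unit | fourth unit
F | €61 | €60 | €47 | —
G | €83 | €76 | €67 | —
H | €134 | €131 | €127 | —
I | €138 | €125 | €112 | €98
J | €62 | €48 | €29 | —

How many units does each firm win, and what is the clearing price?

All unit-bids, highest first — top 8: 138 (I-1), 134 (H-1), 131 (H-2), 127 (H-3), 125 (I-2), 112 (I-3), 98 (I-4), 83 (G-1)
The (k+1)-th unit-bid is €76.
Allocation: G 1, H 3, I 4.

G 1, H 3, I 4; clearing price €76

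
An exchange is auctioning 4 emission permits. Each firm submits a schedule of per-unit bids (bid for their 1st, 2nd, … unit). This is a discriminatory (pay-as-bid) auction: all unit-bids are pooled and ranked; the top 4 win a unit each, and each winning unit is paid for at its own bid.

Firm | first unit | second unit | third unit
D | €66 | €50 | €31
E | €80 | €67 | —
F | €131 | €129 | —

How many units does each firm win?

E 2, F 2

Merging the schedules and taking the best 4: 131 (F-1), 129 (F-2), 80 (E-1), 67 (E-2)
Next rejected bid: €66 (not a price — pay-as-bid).
Allocation: E 2, F 2.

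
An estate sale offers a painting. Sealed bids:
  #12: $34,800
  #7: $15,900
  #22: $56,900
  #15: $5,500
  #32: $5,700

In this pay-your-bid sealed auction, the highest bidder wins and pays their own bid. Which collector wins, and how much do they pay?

#22 pays $56,900

Sorting bids: 56,900 (#22) > 34,800 (#12) > 15,900 (#7) > 5,700 (#32) > 5,500 (#15)
First-price: #22 pays what they bid, $56,900.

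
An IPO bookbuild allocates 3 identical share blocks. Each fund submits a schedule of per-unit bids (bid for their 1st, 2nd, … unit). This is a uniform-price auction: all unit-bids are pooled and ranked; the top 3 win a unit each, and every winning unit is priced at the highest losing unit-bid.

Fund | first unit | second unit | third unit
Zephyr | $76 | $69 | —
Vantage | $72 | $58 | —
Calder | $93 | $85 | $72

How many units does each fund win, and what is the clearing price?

Calder 2, Zephyr 1; clearing price $72

Pooled unit-bids ranked (top 3): 93 (Calder-1), 85 (Calder-2), 76 (Zephyr-1)
The (k+1)-th unit-bid is $72.
Allocation: Calder 2, Zephyr 1.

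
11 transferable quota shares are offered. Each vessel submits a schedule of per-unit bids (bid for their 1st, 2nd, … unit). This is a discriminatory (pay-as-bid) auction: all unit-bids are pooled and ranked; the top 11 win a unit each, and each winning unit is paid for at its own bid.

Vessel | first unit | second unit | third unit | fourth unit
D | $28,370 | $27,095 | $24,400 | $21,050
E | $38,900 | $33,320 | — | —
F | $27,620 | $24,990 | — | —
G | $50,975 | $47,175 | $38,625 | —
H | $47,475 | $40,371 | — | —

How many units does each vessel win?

D 2, E 2, F 2, G 3, H 2

Pooled unit-bids ranked (top 11): 50,975 (G-1), 47,475 (H-1), 47,175 (G-2), 40,371 (H-2), 38,900 (E-1), 38,625 (G-3), 33,320 (E-2), 28,370 (D-1), 27,620 (F-1), 27,095 (D-2), 24,990 (F-2)
Next rejected bid: $24,400 (not a price — pay-as-bid).
Allocation: D 2, E 2, F 2, G 3, H 2.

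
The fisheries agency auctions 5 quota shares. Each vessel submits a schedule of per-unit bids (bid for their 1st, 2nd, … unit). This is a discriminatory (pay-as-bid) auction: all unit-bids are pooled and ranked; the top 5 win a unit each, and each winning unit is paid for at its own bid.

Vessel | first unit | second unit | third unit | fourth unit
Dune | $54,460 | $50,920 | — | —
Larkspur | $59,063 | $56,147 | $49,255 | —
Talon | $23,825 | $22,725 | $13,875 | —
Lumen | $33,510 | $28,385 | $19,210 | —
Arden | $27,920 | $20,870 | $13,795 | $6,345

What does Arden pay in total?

Arden pays $0

Merging the schedules and taking the best 5: 59,063 (Larkspur-1), 56,147 (Larkspur-2), 54,460 (Dune-1), 50,920 (Dune-2), 49,255 (Larkspur-3)
Next rejected bid: $33,510 (not a price — pay-as-bid).
Arden wins no units.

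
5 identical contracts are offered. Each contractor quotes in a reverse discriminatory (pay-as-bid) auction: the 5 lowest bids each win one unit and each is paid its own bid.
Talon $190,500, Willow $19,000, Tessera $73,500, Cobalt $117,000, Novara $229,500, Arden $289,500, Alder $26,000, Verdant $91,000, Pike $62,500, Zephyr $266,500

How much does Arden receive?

Arden is paid $0

Sorting: 19,000 (Willow), 26,000 (Alder), 62,500 (Pike), 73,500 (Tessera), 91,000 (Verdant), 117,000 (Cobalt), 190,500 (Talon), …
Lowest 5: Willow, Alder, Pike, Tessera, Verdant.
Arden does not win → $0.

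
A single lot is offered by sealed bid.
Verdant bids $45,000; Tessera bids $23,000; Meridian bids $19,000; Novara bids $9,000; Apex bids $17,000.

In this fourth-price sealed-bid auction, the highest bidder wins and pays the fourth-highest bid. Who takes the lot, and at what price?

Verdant pays $17,000

Sorting bids: 45,000 (Verdant) > 23,000 (Tessera) > 19,000 (Meridian) > 17,000 (Apex) > 9,000 (Novara)
Verdant wins; payment is bid #4 in the ranking = $17,000.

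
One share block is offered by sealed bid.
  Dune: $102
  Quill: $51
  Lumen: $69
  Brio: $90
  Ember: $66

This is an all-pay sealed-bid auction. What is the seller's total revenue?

Rule: the highest bidder wins the item, but every bidder pays their own bid.
Sorting bids: 102 (Dune) > 90 (Brio) > 69 (Lumen) > 66 (Ember) > 51 (Quill)
Dune wins with the top bid; all bids are sunk regardless.
Every bidder forfeits their bid regardless of winning.
Revenue = 102 + 51 + 69 + 90 + 66 = $378.

Total revenue: $378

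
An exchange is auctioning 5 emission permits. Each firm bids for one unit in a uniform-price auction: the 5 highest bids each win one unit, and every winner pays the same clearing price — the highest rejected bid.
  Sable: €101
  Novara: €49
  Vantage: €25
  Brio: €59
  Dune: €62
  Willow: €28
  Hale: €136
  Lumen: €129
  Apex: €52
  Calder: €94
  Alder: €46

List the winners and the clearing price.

Hale, Lumen, Sable, Calder, Dune; each pays €59

Sorting: 136 (Hale), 129 (Lumen), 101 (Sable), 94 (Calder), 62 (Dune), 59 (Brio), 52 (Apex), …
The 5 highest are Hale, Lumen, Sable, Calder, Dune.
Clearing price = highest rejected bid = €59.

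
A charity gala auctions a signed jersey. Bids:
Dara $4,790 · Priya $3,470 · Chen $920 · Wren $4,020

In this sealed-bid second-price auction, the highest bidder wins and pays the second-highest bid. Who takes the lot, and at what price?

Dara pays $4,020

Rule: the highest bidder wins and pays the second-highest bid.
Sorting bids: 4,790 (Dara) > 4,020 (Wren) > 3,470 (Priya) > 920 (Chen)
Dara wins with the highest bid; price is set by the runner-up at $4,020.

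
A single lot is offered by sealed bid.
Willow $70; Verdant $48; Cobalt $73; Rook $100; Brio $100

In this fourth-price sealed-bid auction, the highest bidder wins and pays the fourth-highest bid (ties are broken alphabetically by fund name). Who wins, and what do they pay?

Bids in order: 100 (Brio) > 100 (Rook) > 73 (Cobalt) > 70 (Willow) > 48 (Verdant)
Tie at $100 → Brio wins by tie-break.
Brio wins; payment is bid #4 in the ranking = $70.

Brio pays $70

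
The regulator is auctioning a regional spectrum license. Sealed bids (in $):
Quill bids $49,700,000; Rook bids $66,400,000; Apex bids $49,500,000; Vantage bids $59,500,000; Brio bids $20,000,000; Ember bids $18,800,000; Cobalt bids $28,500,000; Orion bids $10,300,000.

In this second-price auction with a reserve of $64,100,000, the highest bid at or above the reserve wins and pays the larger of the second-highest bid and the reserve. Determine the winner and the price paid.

Rook pays $64,100,000

Bids in order: 66,400,000 (Rook) > 59,500,000 (Vantage) > 49,700,000 (Quill) > 49,500,000 (Apex) > 28,500,000 (Cobalt) > 20,000,000 (Brio) > …
Highest eligible bid: Rook at $66,400,000.
max(second-highest $59,500,000, reserve $64,100,000) = $64,100,000.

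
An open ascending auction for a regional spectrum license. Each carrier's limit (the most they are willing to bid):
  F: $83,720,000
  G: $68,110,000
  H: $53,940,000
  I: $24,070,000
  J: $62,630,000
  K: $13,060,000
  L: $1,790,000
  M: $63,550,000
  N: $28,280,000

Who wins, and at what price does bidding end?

F wins at $68,110,000

Rule: the price rises until one bidder remains; the winner pays the price at which the last rival dropped out.
Limits in order: 83,720,000 (F) > 68,110,000 (G) > 63,550,000 (M) > 62,630,000 (J) > 53,940,000 (H) > 28,280,000 (N) > …
Once the price passes $68,110,000, only F is left; the hammer falls at G's limit of $68,110,000.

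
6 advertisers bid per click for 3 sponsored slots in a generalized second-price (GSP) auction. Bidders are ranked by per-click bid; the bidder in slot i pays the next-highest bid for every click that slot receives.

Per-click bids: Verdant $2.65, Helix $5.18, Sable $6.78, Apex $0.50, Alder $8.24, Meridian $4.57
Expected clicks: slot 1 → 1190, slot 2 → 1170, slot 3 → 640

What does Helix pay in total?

Per-click bids in order: $8.24 (Alder) > $6.78 (Sable) > $5.18 (Helix) > $4.57 (Meridian) > …
Helix holds slot 3 → pays next bid $4.57 × 640 clicks = $2924.80.

Helix pays $2924.80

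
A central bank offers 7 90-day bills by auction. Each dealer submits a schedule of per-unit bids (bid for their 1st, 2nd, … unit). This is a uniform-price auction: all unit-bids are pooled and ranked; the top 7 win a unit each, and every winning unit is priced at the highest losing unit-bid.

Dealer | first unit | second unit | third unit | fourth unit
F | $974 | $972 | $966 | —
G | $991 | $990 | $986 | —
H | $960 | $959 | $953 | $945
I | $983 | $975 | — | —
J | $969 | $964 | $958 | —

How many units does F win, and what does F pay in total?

F: 2 units, pays $1,938

Merging the schedules and taking the best 7: 991 (G-1), 990 (G-2), 986 (G-3), 983 (I-1), 975 (I-2), 974 (F-1), 972 (F-2)
First bid not allocated: $969.
F wins 2 unit(s) at $969 each.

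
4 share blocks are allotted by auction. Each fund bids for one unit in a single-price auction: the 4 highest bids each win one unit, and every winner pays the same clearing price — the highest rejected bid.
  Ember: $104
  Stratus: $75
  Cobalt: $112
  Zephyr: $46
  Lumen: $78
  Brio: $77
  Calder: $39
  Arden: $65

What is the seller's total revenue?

Total revenue: $300

Sorting: 112 (Cobalt), 104 (Ember), 78 (Lumen), 77 (Brio), 75 (Stratus), 65 (Arden), …
Top 4: Cobalt, Ember, Lumen, Brio.
First losing bid is Stratus's $75, which sets the uniform price.
Total revenue = 4 × $75 = $300.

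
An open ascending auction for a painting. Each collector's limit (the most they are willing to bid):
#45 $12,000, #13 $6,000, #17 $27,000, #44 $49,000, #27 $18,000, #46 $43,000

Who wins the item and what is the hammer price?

#44 wins at $43,000

Limits in order: 49,000 (#44) > 43,000 (#46) > 27,000 (#17) > 18,000 (#27) > 12,000 (#45) > 6,000 (#13)
Bidding ends when #46 exits at $43,000; #44 takes it.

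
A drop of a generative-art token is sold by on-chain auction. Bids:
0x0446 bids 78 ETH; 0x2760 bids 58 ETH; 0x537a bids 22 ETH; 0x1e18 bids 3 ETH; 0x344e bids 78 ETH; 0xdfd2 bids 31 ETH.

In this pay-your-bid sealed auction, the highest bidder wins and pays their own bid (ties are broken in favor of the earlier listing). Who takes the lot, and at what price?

0x0446 pays 78 ETH

Pay-your-bid sealed auction: the highest bidder wins and pays their own bid.
Bids in order: 78 (0x0446) > 78 (0x344e) > 58 (0x2760) > 31 (0xdfd2) > 22 (0x537a) > 3 (0x1e18)
0x0446 and 0x344e tie at 78 ETH; tie-break gives it to 0x0446.
0x0446 is highest → pays own bid, 78 ETH.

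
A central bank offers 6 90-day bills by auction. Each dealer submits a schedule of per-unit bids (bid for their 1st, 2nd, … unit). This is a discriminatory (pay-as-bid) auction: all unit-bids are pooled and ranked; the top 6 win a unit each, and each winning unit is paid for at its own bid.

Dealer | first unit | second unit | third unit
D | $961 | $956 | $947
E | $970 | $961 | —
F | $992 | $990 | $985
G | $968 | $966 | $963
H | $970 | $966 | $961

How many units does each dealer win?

Pooled unit-bids ranked (top 6): 992 (F-1), 990 (F-2), 985 (F-3), 970 (E-1), 970 (H-1), 968 (G-1)
Next rejected bid: $966 (not a price — pay-as-bid).
Allocation: E 1, F 3, G 1, H 1.

E 1, F 3, G 1, H 1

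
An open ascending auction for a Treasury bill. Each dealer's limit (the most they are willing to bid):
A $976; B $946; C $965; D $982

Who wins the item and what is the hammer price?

D wins at $976

Limits in order: 982 (D) > 976 (A) > 965 (C) > 946 (B)
A is the last rival to drop out, at $976; D remains and wins at that price.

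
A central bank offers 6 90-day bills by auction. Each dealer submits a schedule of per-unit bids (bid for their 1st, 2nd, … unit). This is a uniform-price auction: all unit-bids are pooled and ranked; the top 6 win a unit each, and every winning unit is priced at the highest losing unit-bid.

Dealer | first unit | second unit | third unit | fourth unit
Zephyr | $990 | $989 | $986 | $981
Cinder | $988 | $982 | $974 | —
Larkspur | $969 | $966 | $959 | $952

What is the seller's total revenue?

All unit-bids, highest first — top 6: 990 (Zephyr-1), 989 (Zephyr-2), 988 (Cinder-1), 986 (Zephyr-3), 982 (Cinder-2), 981 (Zephyr-4)
Highest rejected unit-bid = $974.
Allocation: Cinder 2, Zephyr 4. Every unit priced at $974.
Revenue = 6 × 974 = $5,844.

Total revenue: $5,844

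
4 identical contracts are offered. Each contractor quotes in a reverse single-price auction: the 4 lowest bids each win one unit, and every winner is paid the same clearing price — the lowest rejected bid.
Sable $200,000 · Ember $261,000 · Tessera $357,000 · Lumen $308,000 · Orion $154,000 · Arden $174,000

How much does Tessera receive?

Tessera is paid $0

Sorting: 154,000 (Orion), 174,000 (Arden), 200,000 (Sable), 261,000 (Ember), 308,000 (Lumen), 357,000 (Tessera)
Winners (4 units): Orion, Arden, Sable, Ember.
Lowest unsuccessful bid: $308,000 → clearing price.
Tessera does not win → is paid $0.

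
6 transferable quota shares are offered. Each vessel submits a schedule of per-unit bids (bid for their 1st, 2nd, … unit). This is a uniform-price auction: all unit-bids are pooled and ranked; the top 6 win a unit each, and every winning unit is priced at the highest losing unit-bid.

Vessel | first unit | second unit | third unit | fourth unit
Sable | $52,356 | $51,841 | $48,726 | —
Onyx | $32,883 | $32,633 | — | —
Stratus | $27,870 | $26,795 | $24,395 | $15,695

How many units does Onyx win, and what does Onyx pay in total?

All unit-bids, highest first — top 6: 52,356 (Sable-1), 51,841 (Sable-2), 48,726 (Sable-3), 32,883 (Onyx-1), 32,633 (Onyx-2), 27,870 (Stratus-1)
The (k+1)-th unit-bid is $26,795.
Onyx wins 2 unit(s) at $26,795 each.

Onyx: 2 units, pays $53,590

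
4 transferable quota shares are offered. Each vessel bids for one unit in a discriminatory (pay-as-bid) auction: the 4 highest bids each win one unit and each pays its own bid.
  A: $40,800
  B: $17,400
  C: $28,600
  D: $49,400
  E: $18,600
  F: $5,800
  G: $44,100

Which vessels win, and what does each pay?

Ordering the bids: 49,400 (D), 44,100 (G), 40,800 (A), 28,600 (C), 18,600 (E), 17,400 (B), …
Winners (4 units): D, G, A, C.
Each winner pays its own bid: D $49,400, G $44,100, A $40,800, C $28,600.

D $49,400, G $44,100, A $40,800, C $28,600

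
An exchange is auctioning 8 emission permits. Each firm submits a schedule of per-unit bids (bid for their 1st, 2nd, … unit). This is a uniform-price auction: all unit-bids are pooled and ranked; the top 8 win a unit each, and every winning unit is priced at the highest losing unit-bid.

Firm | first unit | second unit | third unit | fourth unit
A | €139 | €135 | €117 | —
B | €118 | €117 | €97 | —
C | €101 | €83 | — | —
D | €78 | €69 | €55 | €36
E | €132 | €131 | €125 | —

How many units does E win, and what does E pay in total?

E: 3 units, pays €303

Merging the schedules and taking the best 8: 139 (A-1), 135 (A-2), 132 (E-1), 131 (E-2), 125 (E-3), 118 (B-1), 117 (A-3), 117 (B-2)
First bid not allocated: €101.
E wins 3 unit(s) at €101 each.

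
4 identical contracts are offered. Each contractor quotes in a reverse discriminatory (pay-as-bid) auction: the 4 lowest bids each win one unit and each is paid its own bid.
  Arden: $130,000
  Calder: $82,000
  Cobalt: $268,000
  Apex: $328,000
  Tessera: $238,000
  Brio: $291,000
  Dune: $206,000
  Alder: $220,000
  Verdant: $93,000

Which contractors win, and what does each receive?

Calder $82,000, Verdant $93,000, Arden $130,000, Dune $206,000

Bids ranked low→high: 82,000 (Calder), 93,000 (Verdant), 130,000 (Arden), 206,000 (Dune), 220,000 (Alder), 238,000 (Tessera), …
The 4 lowest are Calder, Verdant, Arden, Dune.
Each winner is paid its own bid: Calder $82,000, Verdant $93,000, Arden $130,000, Dune $206,000.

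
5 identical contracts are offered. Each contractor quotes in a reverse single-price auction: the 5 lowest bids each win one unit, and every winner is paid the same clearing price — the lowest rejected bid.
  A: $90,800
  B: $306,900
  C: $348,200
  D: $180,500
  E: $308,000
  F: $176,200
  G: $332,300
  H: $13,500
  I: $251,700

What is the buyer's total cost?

Sorting: 13,500 (H), 90,800 (A), 176,200 (F), 180,500 (D), 251,700 (I), 306,900 (B), 308,000 (E), …
Lowest 5: H, A, F, D, I.
Clearing price = lowest rejected bid = $306,900.
Total cost = 5 × $306,900 = $1,534,500.

Total cost: $1,534,500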